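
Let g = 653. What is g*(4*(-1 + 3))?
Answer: 5224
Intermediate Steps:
g*(4*(-1 + 3)) = 653*(4*(-1 + 3)) = 653*(4*2) = 653*8 = 5224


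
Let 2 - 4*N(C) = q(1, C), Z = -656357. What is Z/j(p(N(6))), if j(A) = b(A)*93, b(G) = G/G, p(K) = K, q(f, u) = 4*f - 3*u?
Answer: -656357/93 ≈ -7057.6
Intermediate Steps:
q(f, u) = -3*u + 4*f
N(C) = -½ + 3*C/4 (N(C) = ½ - (-3*C + 4*1)/4 = ½ - (-3*C + 4)/4 = ½ - (4 - 3*C)/4 = ½ + (-1 + 3*C/4) = -½ + 3*C/4)
b(G) = 1
j(A) = 93 (j(A) = 1*93 = 93)
Z/j(p(N(6))) = -656357/93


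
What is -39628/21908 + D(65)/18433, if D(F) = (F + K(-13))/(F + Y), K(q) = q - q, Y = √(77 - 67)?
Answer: -153940433168/85107207063 - 13*√10/15539019 ≈ -1.8088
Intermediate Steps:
Y = √10 ≈ 3.1623
K(q) = 0
D(F) = F/(F + √10) (D(F) = (F + 0)/(F + √10) = F/(F + √10))
-39628/21908 + D(65)/18433 = -39628/21908 + (65/(65 + √10))/18433 = -39628*1/21908 + (65/(65 + √10))*(1/18433) = -9907/5477 + 65/(18433*(65 + √10))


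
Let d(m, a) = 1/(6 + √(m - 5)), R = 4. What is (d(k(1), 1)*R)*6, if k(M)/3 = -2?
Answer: 144/47 - 24*I*√11/47 ≈ 3.0638 - 1.6936*I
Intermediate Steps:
k(M) = -6 (k(M) = 3*(-2) = -6)
d(m, a) = 1/(6 + √(-5 + m))
(d(k(1), 1)*R)*6 = (4/(6 + √(-5 - 6)))*6 = (4/(6 + √(-11)))*6 = (4/(6 + I*√11))*6 = 24/(6 + I*√11)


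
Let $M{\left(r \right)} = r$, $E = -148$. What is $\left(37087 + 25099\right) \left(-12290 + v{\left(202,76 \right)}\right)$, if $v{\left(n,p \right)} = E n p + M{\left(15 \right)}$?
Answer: $-142055895006$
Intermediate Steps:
$v{\left(n,p \right)} = 15 - 148 n p$ ($v{\left(n,p \right)} = - 148 n p + 15 = 15 - 148 n p$)
$\left(37087 + 25099\right) \left(-12290 + v{\left(202,76 \right)}\right) = \left(37087 + 25099\right) \left(-12290 + \left(15 - 29896 \cdot 76\right)\right) = 62186 \left(-12290 + \left(15 - 2272096\right)\right) = 62186 \left(-12290 - 2272081\right) = 62186 \left(-2284371\right) = -142055895006$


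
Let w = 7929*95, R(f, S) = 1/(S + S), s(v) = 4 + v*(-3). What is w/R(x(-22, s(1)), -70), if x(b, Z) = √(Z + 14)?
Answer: -105455700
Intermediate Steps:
s(v) = 4 - 3*v
x(b, Z) = √(14 + Z)
R(f, S) = 1/(2*S)
w = 753255
w/R(x(-22, s(1)), -70) = 753255/(((½)/(-70))) = 753255/(((½)*(-1/70))) = 753255/(-1/140) = 753255*(-140) = -105455700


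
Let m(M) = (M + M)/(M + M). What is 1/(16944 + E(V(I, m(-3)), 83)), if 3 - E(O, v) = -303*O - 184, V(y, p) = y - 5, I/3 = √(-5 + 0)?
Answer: 15616/247990861 - 909*I*√5/247990861 ≈ 6.297e-5 - 8.1962e-6*I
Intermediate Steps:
m(M) = 1 (m(M) = (2*M)/((2*M)) = (2*M)*(1/(2*M)) = 1)
I = 3*I*√5 (I = 3*√(-5 + 0) = 3*√(-5) = 3*(I*√5) = 3*I*√5 ≈ 6.7082*I)
V(y, p) = -5 + y
E(O, v) = 187 + 303*O (E(O, v) = 3 - (-303*O - 184) = 3 - (-184 - 303*O) = 3 + (184 + 303*O) = 187 + 303*O)
1/(16944 + E(V(I, m(-3)), 83)) = 1/(16944 + (187 + 303*(-5 + 3*I*√5))) = 1/(16944 + (187 + (-1515 + 909*I*√5))) = 1/(16944 + (-1328 + 909*I*√5)) = 1/(15616 + 909*I*√5)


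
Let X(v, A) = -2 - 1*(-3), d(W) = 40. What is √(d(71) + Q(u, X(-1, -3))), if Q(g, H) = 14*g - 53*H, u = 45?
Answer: √617 ≈ 24.839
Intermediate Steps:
X(v, A) = 1 (X(v, A) = -2 + 3 = 1)
Q(g, H) = -53*H + 14*g
√(d(71) + Q(u, X(-1, -3))) = √(40 + (-53*1 + 14*45)) = √(40 + (-53 + 630)) = √(40 + 577) = √617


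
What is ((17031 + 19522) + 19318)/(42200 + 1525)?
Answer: 55871/43725 ≈ 1.2778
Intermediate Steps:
((17031 + 19522) + 19318)/(42200 + 1525) = (36553 + 19318)/43725 = 55871*(1/43725) = 55871/43725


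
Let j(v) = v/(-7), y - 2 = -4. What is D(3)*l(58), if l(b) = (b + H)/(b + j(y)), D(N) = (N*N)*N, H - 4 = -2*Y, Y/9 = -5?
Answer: 1197/17 ≈ 70.412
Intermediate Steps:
Y = -45 (Y = 9*(-5) = -45)
y = -2 (y = 2 - 4 = -2)
H = 94 (H = 4 - 2*(-45) = 4 + 90 = 94)
D(N) = N**3 (D(N) = N**2*N = N**3)
j(v) = -v/7 (j(v) = v*(-1/7) = -v/7)
l(b) = (94 + b)/(2/7 + b) (l(b) = (b + 94)/(b - 1/7*(-2)) = (94 + b)/(b + 2/7) = (94 + b)/(2/7 + b))
D(3)*l(58) = 3**3*(7*(94 + 58)/(2 + 7*58)) = 27*(7*152/(2 + 406)) = 27*(7*152/408) = 27*(7*(1/408)*152) = 27*(133/51) = 1197/17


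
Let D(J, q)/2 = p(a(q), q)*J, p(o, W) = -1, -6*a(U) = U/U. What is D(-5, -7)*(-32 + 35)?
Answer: 30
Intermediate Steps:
a(U) = -⅙ (a(U) = -U/(6*U) = -⅙*1 = -⅙)
D(J, q) = -2*J (D(J, q) = 2*(-J) = -2*J)
D(-5, -7)*(-32 + 35) = (-2*(-5))*(-32 + 35) = 10*3 = 30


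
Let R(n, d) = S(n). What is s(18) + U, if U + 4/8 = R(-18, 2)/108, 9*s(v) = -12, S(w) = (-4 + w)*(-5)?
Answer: -22/27 ≈ -0.81481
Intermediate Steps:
S(w) = 20 - 5*w
s(v) = -4/3 (s(v) = (⅑)*(-12) = -4/3)
R(n, d) = 20 - 5*n
U = 14/27 (U = -½ + (20 - 5*(-18))/108 = -½ + (20 + 90)*(1/108) = -½ + 110*(1/108) = -½ + 55/54 = 14/27 ≈ 0.51852)
s(18) + U = -4/3 + 14/27 = -22/27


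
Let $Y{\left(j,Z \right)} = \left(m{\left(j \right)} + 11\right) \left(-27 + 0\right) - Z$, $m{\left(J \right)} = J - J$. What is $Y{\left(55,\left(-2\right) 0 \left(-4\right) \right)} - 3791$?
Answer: $-4088$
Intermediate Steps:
$m{\left(J \right)} = 0$
$Y{\left(j,Z \right)} = -297 - Z$ ($Y{\left(j,Z \right)} = \left(0 + 11\right) \left(-27 + 0\right) - Z = 11 \left(-27\right) - Z = -297 - Z$)
$Y{\left(55,\left(-2\right) 0 \left(-4\right) \right)} - 3791 = \left(-297 - \left(-2\right) 0 \left(-4\right)\right) - 3791 = \left(-297 - 0 \left(-4\right)\right) - 3791 = \left(-297 - 0\right) - 3791 = \left(-297 + 0\right) - 3791 = -297 - 3791 = -4088$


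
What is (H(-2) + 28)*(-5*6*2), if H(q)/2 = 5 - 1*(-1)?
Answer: -2400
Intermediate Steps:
H(q) = 12 (H(q) = 2*(5 - 1*(-1)) = 2*(5 + 1) = 2*6 = 12)
(H(-2) + 28)*(-5*6*2) = (12 + 28)*(-5*6*2) = 40*(-30*2) = 40*(-60) = -2400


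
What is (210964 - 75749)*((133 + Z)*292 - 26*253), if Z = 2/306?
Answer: 667389599690/153 ≈ 4.3620e+9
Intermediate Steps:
Z = 1/153 (Z = 2*(1/306) = 1/153 ≈ 0.0065359)
(210964 - 75749)*((133 + Z)*292 - 26*253) = (210964 - 75749)*((133 + 1/153)*292 - 26*253) = 135215*((20350/153)*292 - 6578) = 135215*(5942200/153 - 6578) = 135215*(4935766/153) = 667389599690/153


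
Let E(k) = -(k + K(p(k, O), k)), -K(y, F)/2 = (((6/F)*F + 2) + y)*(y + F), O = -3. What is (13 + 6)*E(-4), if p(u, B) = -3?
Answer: -1254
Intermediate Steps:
K(y, F) = -2*(8 + y)*(F + y) (K(y, F) = -2*(((6/F)*F + 2) + y)*(y + F) = -2*((6 + 2) + y)*(F + y) = -2*(8 + y)*(F + y))
E(k) = -30 + 9*k (E(k) = -(k + (-16*k - 16*(-3) - 2*(-3)² - 2*k*(-3))) = -(k + (-16*k + 48 - 2*9 + 6*k)) = -(k + (-16*k + 48 - 18 + 6*k)) = -(k + (30 - 10*k)) = -(30 - 9*k) = -30 + 9*k)
(13 + 6)*E(-4) = (13 + 6)*(-30 + 9*(-4)) = 19*(-30 - 36) = 19*(-66) = -1254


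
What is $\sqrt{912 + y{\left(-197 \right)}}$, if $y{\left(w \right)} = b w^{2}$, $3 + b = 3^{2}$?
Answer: $9 \sqrt{2886} \approx 483.49$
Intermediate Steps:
$b = 6$ ($b = -3 + 3^{2} = -3 + 9 = 6$)
$y{\left(w \right)} = 6 w^{2}$
$\sqrt{912 + y{\left(-197 \right)}} = \sqrt{912 + 6 \left(-197\right)^{2}} = \sqrt{912 + 6 \cdot 38809} = \sqrt{912 + 232854} = \sqrt{233766} = 9 \sqrt{2886}$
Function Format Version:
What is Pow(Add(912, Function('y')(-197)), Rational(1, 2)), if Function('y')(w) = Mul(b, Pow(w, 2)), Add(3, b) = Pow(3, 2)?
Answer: Mul(9, Pow(2886, Rational(1, 2))) ≈ 483.49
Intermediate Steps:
b = 6 (b = Add(-3, Pow(3, 2)) = Add(-3, 9) = 6)
Function('y')(w) = Mul(6, Pow(w, 2))
Pow(Add(912, Function('y')(-197)), Rational(1, 2)) = Pow(Add(912, Mul(6, Pow(-197, 2))), Rational(1, 2)) = Pow(Add(912, Mul(6, 38809)), Rational(1, 2)) = Pow(Add(912, 232854), Rational(1, 2)) = Pow(233766, Rational(1, 2)) = Mul(9, Pow(2886, Rational(1, 2)))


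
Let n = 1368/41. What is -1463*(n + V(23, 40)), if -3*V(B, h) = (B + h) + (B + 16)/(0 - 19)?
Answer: -782782/41 ≈ -19092.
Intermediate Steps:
n = 1368/41 (n = 1368*(1/41) = 1368/41 ≈ 33.366)
V(B, h) = 16/57 - 6*B/19 - h/3 (V(B, h) = -((B + h) + (B + 16)/(0 - 19))/3 = -((B + h) + (16 + B)/(-19))/3 = -((B + h) + (16 + B)*(-1/19))/3 = -((B + h) + (-16/19 - B/19))/3 = -(-16/19 + h + 18*B/19)/3 = 16/57 - 6*B/19 - h/3)
-1463*(n + V(23, 40)) = -1463*(1368/41 + (16/57 - 6/19*23 - ⅓*40)) = -1463*(1368/41 + (16/57 - 138/19 - 40/3)) = -1463*(1368/41 - 386/19) = -1463*10166/779 = -782782/41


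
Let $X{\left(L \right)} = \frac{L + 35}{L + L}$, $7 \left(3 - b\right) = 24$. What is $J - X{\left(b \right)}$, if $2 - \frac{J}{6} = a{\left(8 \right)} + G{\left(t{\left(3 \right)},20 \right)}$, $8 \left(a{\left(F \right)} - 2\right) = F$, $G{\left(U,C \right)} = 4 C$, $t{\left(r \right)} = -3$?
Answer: $- \frac{1337}{3} \approx -445.67$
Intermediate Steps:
$b = - \frac{3}{7}$ ($b = 3 - \frac{24}{7} = - \frac{3}{7} \approx -0.42857$)
$X{\left(L \right)} = \frac{35 + L}{2 L}$
$a{\left(F \right)} = 2 + \frac{F}{8}$
$J = -486$ ($J = 12 - 6 \left(\left(2 + \frac{1}{8} \cdot 8\right) + 4 \cdot 20\right) = 12 - 6 \left(\left(2 + 1\right) + 80\right) = 12 - 6 \left(3 + 80\right) = 12 - 498 = -486$)
$J - X{\left(b \right)} = -486 - \frac{35 - \frac{3}{7}}{2 \left(- \frac{3}{7}\right)} = -486 - \frac{1}{2} \left(- \frac{7}{3}\right) \frac{242}{7} = -486 - - \frac{121}{3} = -486 + \frac{121}{3} = - \frac{1337}{3}$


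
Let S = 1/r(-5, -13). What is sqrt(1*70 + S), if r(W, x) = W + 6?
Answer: sqrt(71) ≈ 8.4261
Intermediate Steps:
r(W, x) = 6 + W
S = 1 (S = 1/(6 - 5) = 1/1 = 1)
sqrt(1*70 + S) = sqrt(1*70 + 1) = sqrt(70 + 1) = sqrt(71)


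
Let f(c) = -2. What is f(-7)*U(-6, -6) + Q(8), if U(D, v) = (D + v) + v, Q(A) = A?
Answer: 44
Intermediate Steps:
U(D, v) = D + 2*v
f(-7)*U(-6, -6) + Q(8) = -2*(-6 + 2*(-6)) + 8 = -2*(-6 - 12) + 8 = -2*(-18) + 8 = 36 + 8 = 44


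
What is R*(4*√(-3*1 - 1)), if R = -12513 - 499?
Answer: -104096*I ≈ -1.041e+5*I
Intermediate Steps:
R = -13012
R*(4*√(-3*1 - 1)) = -52048*√(-3*1 - 1) = -52048*√(-3 - 1) = -52048*√(-4) = -52048*2*I = -104096*I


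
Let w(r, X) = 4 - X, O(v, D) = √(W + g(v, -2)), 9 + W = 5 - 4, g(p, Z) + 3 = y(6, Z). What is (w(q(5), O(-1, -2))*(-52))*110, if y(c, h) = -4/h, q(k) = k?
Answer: -22880 + 17160*I ≈ -22880.0 + 17160.0*I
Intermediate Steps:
g(p, Z) = -3 - 4/Z
W = -8 (W = -9 + (5 - 4) = -9 + 1 = -8)
O(v, D) = 3*I (O(v, D) = √(-8 + (-3 - 4/(-2))) = √(-8 + (-3 - 4*(-½))) = √(-8 + (-3 + 2)) = √(-8 - 1) = √(-9) = 3*I)
(w(q(5), O(-1, -2))*(-52))*110 = ((4 - 3*I)*(-52))*110 = (-208 + 156*I)*110 = -22880 + 17160*I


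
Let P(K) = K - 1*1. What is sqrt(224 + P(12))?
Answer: sqrt(235) ≈ 15.330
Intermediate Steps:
P(K) = -1 + K (P(K) = K - 1 = -1 + K)
sqrt(224 + P(12)) = sqrt(224 + (-1 + 12)) = sqrt(224 + 11) = sqrt(235)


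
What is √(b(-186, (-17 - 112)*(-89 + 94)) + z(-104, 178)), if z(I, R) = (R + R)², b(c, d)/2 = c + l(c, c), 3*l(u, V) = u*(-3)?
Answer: 356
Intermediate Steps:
l(u, V) = -u (l(u, V) = (u*(-3))/3 = (-3*u)/3 = -u)
b(c, d) = 0 (b(c, d) = 2*(c - c) = 2*0 = 0)
z(I, R) = 4*R² (z(I, R) = (2*R)² = 4*R²)
√(b(-186, (-17 - 112)*(-89 + 94)) + z(-104, 178)) = √(0 + 4*178²) = √(0 + 4*31684) = √(0 + 126736) = √126736 = 356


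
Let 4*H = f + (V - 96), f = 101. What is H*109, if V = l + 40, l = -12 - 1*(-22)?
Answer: 5995/4 ≈ 1498.8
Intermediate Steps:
l = 10 (l = -12 + 22 = 10)
V = 50 (V = 10 + 40 = 50)
H = 55/4 (H = (101 + (50 - 96))/4 = (101 - 46)/4 = (¼)*55 = 55/4 ≈ 13.750)
H*109 = (55/4)*109 = 5995/4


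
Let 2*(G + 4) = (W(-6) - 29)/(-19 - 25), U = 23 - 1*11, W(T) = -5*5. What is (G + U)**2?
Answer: 143641/1936 ≈ 74.195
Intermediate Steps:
W(T) = -25
U = 12 (U = 23 - 11 = 12)
G = -149/44 (G = -4 + ((-25 - 29)/(-19 - 25))/2 = -4 + (-54/(-44))/2 = -4 + (-54*(-1/44))/2 = -4 + (1/2)*(27/22) = -4 + 27/44 = -149/44 ≈ -3.3864)
(G + U)**2 = (-149/44 + 12)**2 = (379/44)**2 = 143641/1936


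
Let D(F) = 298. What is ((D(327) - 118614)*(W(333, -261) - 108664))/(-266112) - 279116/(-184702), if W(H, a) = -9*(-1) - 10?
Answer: -3854876462593/79791264 ≈ -48312.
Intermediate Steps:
W(H, a) = -1 (W(H, a) = 9 - 10 = -1)
((D(327) - 118614)*(W(333, -261) - 108664))/(-266112) - 279116/(-184702) = ((298 - 118614)*(-1 - 108664))/(-266112) - 279116/(-184702) = -118316*(-108665)*(-1/266112) - 279116*(-1/184702) = 12856808140*(-1/266112) + 139558/92351 = -292200185/6048 + 139558/92351 = -3854876462593/79791264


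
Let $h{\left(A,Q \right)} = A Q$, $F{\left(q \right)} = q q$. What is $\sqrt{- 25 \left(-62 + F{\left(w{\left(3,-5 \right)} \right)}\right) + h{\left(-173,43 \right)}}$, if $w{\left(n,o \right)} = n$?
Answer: $i \sqrt{6114} \approx 78.192 i$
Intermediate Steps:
$F{\left(q \right)} = q^{2}$
$\sqrt{- 25 \left(-62 + F{\left(w{\left(3,-5 \right)} \right)}\right) + h{\left(-173,43 \right)}} = \sqrt{- 25 \left(-62 + 3^{2}\right) - 7439} = \sqrt{- 25 \left(-62 + 9\right) - 7439} = \sqrt{\left(-25\right) \left(-53\right) - 7439} = \sqrt{1325 - 7439} = \sqrt{-6114} = i \sqrt{6114}$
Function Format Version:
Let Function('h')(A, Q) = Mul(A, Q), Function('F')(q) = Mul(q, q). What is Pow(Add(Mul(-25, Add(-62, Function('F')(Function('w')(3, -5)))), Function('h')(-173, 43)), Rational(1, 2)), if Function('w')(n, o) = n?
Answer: Mul(I, Pow(6114, Rational(1, 2))) ≈ Mul(78.192, I)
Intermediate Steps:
Function('F')(q) = Pow(q, 2)
Pow(Add(Mul(-25, Add(-62, Function('F')(Function('w')(3, -5)))), Function('h')(-173, 43)), Rational(1, 2)) = Pow(Add(Mul(-25, Add(-62, Pow(3, 2))), Mul(-173, 43)), Rational(1, 2)) = Pow(Add(Mul(-25, Add(-62, 9)), -7439), Rational(1, 2)) = Pow(Add(Mul(-25, -53), -7439), Rational(1, 2)) = Pow(Add(1325, -7439), Rational(1, 2)) = Pow(-6114, Rational(1, 2)) = Mul(I, Pow(6114, Rational(1, 2)))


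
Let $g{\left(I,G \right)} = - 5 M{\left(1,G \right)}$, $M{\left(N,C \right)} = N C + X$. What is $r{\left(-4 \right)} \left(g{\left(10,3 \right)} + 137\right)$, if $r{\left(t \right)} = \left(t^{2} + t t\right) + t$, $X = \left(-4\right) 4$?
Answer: $5656$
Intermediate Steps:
$X = -16$
$M{\left(N,C \right)} = -16 + C N$ ($M{\left(N,C \right)} = N C - 16 = C N - 16 = -16 + C N$)
$r{\left(t \right)} = t + 2 t^{2}$ ($r{\left(t \right)} = \left(t^{2} + t^{2}\right) + t = 2 t^{2} + t = t + 2 t^{2}$)
$g{\left(I,G \right)} = 80 - 5 G$ ($g{\left(I,G \right)} = - 5 \left(-16 + G 1\right) = - 5 \left(-16 + G\right) = 80 - 5 G$)
$r{\left(-4 \right)} \left(g{\left(10,3 \right)} + 137\right) = - 4 \left(1 + 2 \left(-4\right)\right) \left(\left(80 - 15\right) + 137\right) = - 4 \left(1 - 8\right) \left(\left(80 - 15\right) + 137\right) = \left(-4\right) \left(-7\right) \left(65 + 137\right) = 28 \cdot 202 = 5656$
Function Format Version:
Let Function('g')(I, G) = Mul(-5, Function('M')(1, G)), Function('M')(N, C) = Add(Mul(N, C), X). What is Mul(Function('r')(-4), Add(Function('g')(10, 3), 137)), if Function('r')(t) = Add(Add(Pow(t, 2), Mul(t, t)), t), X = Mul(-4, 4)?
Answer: 5656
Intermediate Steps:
X = -16
Function('M')(N, C) = Add(-16, Mul(C, N)) (Function('M')(N, C) = Add(Mul(N, C), -16) = Add(Mul(C, N), -16) = Add(-16, Mul(C, N)))
Function('r')(t) = Add(t, Mul(2, Pow(t, 2))) (Function('r')(t) = Add(Add(Pow(t, 2), Pow(t, 2)), t) = Add(Mul(2, Pow(t, 2)), t) = Add(t, Mul(2, Pow(t, 2))))
Function('g')(I, G) = Add(80, Mul(-5, G)) (Function('g')(I, G) = Mul(-5, Add(-16, Mul(G, 1))) = Mul(-5, Add(-16, G)) = Add(80, Mul(-5, G)))
Mul(Function('r')(-4), Add(Function('g')(10, 3), 137)) = Mul(Mul(-4, Add(1, Mul(2, -4))), Add(Add(80, Mul(-5, 3)), 137)) = Mul(Mul(-4, Add(1, -8)), Add(Add(80, -15), 137)) = Mul(Mul(-4, -7), Add(65, 137)) = Mul(28, 202) = 5656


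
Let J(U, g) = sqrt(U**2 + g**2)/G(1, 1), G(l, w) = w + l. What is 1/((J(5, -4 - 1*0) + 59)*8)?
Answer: 59/27766 - sqrt(41)/55532 ≈ 0.0020096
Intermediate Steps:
G(l, w) = l + w
J(U, g) = sqrt(U**2 + g**2)/2 (J(U, g) = sqrt(U**2 + g**2)/(1 + 1) = sqrt(U**2 + g**2)/2)
1/((J(5, -4 - 1*0) + 59)*8) = 1/((sqrt(5**2 + (-4 - 1*0)**2)/2 + 59)*8) = 1/((sqrt(25 + (-4 + 0)**2)/2 + 59)*8) = 1/((sqrt(25 + (-4)**2)/2 + 59)*8) = 1/((sqrt(25 + 16)/2 + 59)*8) = 1/((sqrt(41)/2 + 59)*8) = 1/((59 + sqrt(41)/2)*8) = 1/(472 + 4*sqrt(41))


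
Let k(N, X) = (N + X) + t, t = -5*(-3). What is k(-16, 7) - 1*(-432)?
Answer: 438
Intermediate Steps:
t = 15
k(N, X) = 15 + N + X (k(N, X) = (N + X) + 15 = 15 + N + X)
k(-16, 7) - 1*(-432) = (15 - 16 + 7) - 1*(-432) = 6 + 432 = 438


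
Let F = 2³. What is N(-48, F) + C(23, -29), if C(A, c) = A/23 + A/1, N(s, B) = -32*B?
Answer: -232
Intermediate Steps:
F = 8
C(A, c) = 24*A/23 (C(A, c) = A*(1/23) + A*1 = A/23 + A = 24*A/23)
N(-48, F) + C(23, -29) = -32*8 + (24/23)*23 = -256 + 24 = -232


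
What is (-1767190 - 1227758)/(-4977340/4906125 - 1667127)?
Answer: 2938717851300/1635827686043 ≈ 1.7965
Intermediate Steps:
(-1767190 - 1227758)/(-4977340/4906125 - 1667127) = -2994948/(-4977340*1/4906125 - 1667127) = -2994948/(-995468/981225 - 1667127) = -2994948/(-1635827686043/981225) = -2994948*(-981225/1635827686043) = 2938717851300/1635827686043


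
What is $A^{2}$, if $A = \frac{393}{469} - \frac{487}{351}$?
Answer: $\frac{8183011600}{27099415161} \approx 0.30196$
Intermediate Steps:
$A = - \frac{90460}{164619}$ ($A = 393 \cdot \frac{1}{469} - \frac{487}{351} = \frac{393}{469} - \frac{487}{351} = - \frac{90460}{164619} \approx -0.54951$)
$A^{2} = \left(- \frac{90460}{164619}\right)^{2} = \frac{8183011600}{27099415161}$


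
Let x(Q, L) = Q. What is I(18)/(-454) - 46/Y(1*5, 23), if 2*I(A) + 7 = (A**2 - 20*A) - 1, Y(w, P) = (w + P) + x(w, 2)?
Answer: -10079/7491 ≈ -1.3455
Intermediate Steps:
Y(w, P) = P + 2*w (Y(w, P) = (w + P) + w = (P + w) + w = P + 2*w)
I(A) = -4 + A**2/2 - 10*A (I(A) = -7/2 + ((A**2 - 20*A) - 1)/2 = -7/2 + (-1 + A**2 - 20*A)/2 = -7/2 + (-1/2 + A**2/2 - 10*A) = -4 + A**2/2 - 10*A)
I(18)/(-454) - 46/Y(1*5, 23) = (-4 + (1/2)*18**2 - 10*18)/(-454) - 46/(23 + 2*(1*5)) = (-4 + (1/2)*324 - 180)*(-1/454) - 46/(23 + 2*5) = (-4 + 162 - 180)*(-1/454) - 46/(23 + 10) = -22*(-1/454) - 46/33 = 11/227 - 46*1/33 = 11/227 - 46/33 = -10079/7491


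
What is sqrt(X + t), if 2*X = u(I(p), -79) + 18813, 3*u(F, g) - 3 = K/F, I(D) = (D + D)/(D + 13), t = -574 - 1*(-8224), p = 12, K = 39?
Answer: sqrt(2457183)/12 ≈ 130.63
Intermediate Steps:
t = 7650 (t = -574 + 8224 = 7650)
I(D) = 2*D/(13 + D) (I(D) = (2*D)/(13 + D) = 2*D/(13 + D))
u(F, g) = 1 + 13/F (u(F, g) = 1 + (39/F)/3 = 1 + 13/F)
X = 451861/48 (X = ((13 + 2*12/(13 + 12))/((2*12/(13 + 12))) + 18813)/2 = ((13 + 2*12/25)/((2*12/25)) + 18813)/2 = ((13 + 2*12*(1/25))/((2*12*(1/25))) + 18813)/2 = ((13 + 24/25)/(24/25) + 18813)/2 = ((25/24)*(349/25) + 18813)/2 = (349/24 + 18813)/2 = (1/2)*(451861/24) = 451861/48 ≈ 9413.8)
sqrt(X + t) = sqrt(451861/48 + 7650) = sqrt(819061/48) = sqrt(2457183)/12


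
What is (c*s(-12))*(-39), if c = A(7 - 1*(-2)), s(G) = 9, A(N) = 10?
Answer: -3510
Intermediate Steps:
c = 10
(c*s(-12))*(-39) = (10*9)*(-39) = 90*(-39) = -3510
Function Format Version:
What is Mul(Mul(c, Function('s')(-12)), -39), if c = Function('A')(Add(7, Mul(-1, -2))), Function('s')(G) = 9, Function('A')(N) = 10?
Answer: -3510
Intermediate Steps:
c = 10
Mul(Mul(c, Function('s')(-12)), -39) = Mul(Mul(10, 9), -39) = Mul(90, -39) = -3510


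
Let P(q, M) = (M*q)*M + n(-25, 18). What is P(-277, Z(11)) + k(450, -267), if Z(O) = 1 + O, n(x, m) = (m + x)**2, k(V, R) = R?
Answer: -40106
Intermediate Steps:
P(q, M) = 49 + q*M**2 (P(q, M) = (M*q)*M + (18 - 25)**2 = q*M**2 + (-7)**2 = q*M**2 + 49 = 49 + q*M**2)
P(-277, Z(11)) + k(450, -267) = (49 - 277*(1 + 11)**2) - 267 = (49 - 277*12**2) - 267 = (49 - 277*144) - 267 = (49 - 39888) - 267 = -39839 - 267 = -40106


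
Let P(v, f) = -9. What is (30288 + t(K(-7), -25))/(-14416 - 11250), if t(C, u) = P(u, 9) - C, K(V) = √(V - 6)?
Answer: -30279/25666 + I*√13/25666 ≈ -1.1797 + 0.00014048*I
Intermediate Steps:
K(V) = √(-6 + V)
t(C, u) = -9 - C
(30288 + t(K(-7), -25))/(-14416 - 11250) = (30288 + (-9 - √(-6 - 7)))/(-14416 - 11250) = (30288 + (-9 - √(-13)))/(-25666) = (30288 + (-9 - I*√13))*(-1/25666) = (30279 - I*√13)*(-1/25666) = -30279/25666 + I*√13/25666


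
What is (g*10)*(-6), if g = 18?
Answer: -1080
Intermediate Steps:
(g*10)*(-6) = (18*10)*(-6) = 180*(-6) = -1080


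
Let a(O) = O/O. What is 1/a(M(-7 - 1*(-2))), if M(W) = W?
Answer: 1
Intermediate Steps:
a(O) = 1
1/a(M(-7 - 1*(-2))) = 1/1 = 1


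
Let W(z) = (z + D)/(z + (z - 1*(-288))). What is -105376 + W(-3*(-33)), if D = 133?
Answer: -25606252/243 ≈ -1.0538e+5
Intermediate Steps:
W(z) = (133 + z)/(288 + 2*z) (W(z) = (z + 133)/(z + (z - 1*(-288))) = (133 + z)/(z + (z + 288)) = (133 + z)/(z + (288 + z)) = (133 + z)/(288 + 2*z))
-105376 + W(-3*(-33)) = -105376 + (133 - 3*(-33))/(2*(144 - 3*(-33))) = -105376 + (133 + 99)/(2*(144 + 99)) = -105376 + (½)*232/243 = -105376 + (½)*(1/243)*232 = -105376 + 116/243 = -25606252/243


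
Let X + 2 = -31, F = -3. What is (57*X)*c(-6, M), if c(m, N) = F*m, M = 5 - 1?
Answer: -33858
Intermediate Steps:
M = 4
X = -33 (X = -2 - 31 = -33)
c(m, N) = -3*m
(57*X)*c(-6, M) = (57*(-33))*(-3*(-6)) = -1881*18 = -33858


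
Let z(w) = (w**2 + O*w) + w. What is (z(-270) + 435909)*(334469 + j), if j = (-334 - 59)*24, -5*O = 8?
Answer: 165434406927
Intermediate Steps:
O = -8/5 (O = -1/5*8 = -8/5 ≈ -1.6000)
z(w) = w**2 - 3*w/5 (z(w) = (w**2 - 8*w/5) + w = w**2 - 3*w/5)
j = -9432 (j = -393*24 = -9432)
(z(-270) + 435909)*(334469 + j) = ((1/5)*(-270)*(-3 + 5*(-270)) + 435909)*(334469 - 9432) = ((1/5)*(-270)*(-3 - 1350) + 435909)*325037 = ((1/5)*(-270)*(-1353) + 435909)*325037 = (73062 + 435909)*325037 = 508971*325037 = 165434406927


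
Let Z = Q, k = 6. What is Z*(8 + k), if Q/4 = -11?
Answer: -616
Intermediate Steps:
Q = -44 (Q = 4*(-11) = -44)
Z = -44
Z*(8 + k) = -44*(8 + 6) = -44*14 = -616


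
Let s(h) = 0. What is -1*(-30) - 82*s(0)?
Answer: 30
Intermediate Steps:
-1*(-30) - 82*s(0) = -1*(-30) - 82*0 = 30 + 0 = 30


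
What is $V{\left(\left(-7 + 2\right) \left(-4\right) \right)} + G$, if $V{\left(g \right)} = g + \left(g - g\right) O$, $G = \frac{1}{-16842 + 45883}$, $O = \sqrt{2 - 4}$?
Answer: $\frac{580821}{29041} \approx 20.0$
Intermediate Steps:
$O = i \sqrt{2}$ ($O = \sqrt{-2} = i \sqrt{2} \approx 1.4142 i$)
$G = \frac{1}{29041} \approx 3.4434 \cdot 10^{-5}$
$V{\left(g \right)} = g$ ($V{\left(g \right)} = g + \left(g - g\right) i \sqrt{2} = g + 0 i \sqrt{2} = g + 0 = g$)
$V{\left(\left(-7 + 2\right) \left(-4\right) \right)} + G = \left(-7 + 2\right) \left(-4\right) + \frac{1}{29041} = \left(-5\right) \left(-4\right) + \frac{1}{29041} = 20 + \frac{1}{29041} = \frac{580821}{29041}$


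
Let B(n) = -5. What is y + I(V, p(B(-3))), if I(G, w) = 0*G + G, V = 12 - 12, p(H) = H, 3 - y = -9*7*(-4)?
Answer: -249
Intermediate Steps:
y = -249 (y = 3 - (-9*7)*(-4) = 3 - (-63)*(-4) = 3 - 1*252 = 3 - 252 = -249)
V = 0
I(G, w) = G (I(G, w) = 0 + G = G)
y + I(V, p(B(-3))) = -249 + 0 = -249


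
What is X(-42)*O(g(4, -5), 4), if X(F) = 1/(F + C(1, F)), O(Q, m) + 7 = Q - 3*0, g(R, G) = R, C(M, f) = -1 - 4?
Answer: 3/47 ≈ 0.063830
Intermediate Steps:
C(M, f) = -5
O(Q, m) = -7 + Q (O(Q, m) = -7 + (Q - 3*0) = -7 + (Q + 0) = -7 + Q)
X(F) = 1/(-5 + F) (X(F) = 1/(F - 5) = 1/(-5 + F))
X(-42)*O(g(4, -5), 4) = (-7 + 4)/(-5 - 42) = -3/(-47) = -1/47*(-3) = 3/47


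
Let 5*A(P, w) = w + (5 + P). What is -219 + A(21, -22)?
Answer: -1091/5 ≈ -218.20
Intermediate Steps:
A(P, w) = 1 + P/5 + w/5 (A(P, w) = (w + (5 + P))/5 = (5 + P + w)/5 = 1 + P/5 + w/5)
-219 + A(21, -22) = -219 + (1 + (1/5)*21 + (1/5)*(-22)) = -219 + (1 + 21/5 - 22/5) = -219 + 4/5 = -1091/5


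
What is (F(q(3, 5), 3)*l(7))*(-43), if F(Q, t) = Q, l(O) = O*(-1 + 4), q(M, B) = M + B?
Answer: -7224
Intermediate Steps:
q(M, B) = B + M
l(O) = 3*O (l(O) = O*3 = 3*O)
(F(q(3, 5), 3)*l(7))*(-43) = ((5 + 3)*(3*7))*(-43) = (8*21)*(-43) = 168*(-43) = -7224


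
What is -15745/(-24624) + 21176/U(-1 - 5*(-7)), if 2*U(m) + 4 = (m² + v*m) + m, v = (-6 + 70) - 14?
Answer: 181385953/11844144 ≈ 15.314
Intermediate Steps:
v = 50 (v = 64 - 14 = 50)
U(m) = -2 + m²/2 + 51*m/2 (U(m) = -2 + ((m² + 50*m) + m)/2 = -2 + (m² + 51*m)/2 = -2 + (m²/2 + 51*m/2) = -2 + m²/2 + 51*m/2)
-15745/(-24624) + 21176/U(-1 - 5*(-7)) = -15745/(-24624) + 21176/(-2 + (-1 - 5*(-7))²/2 + 51*(-1 - 5*(-7))/2) = -15745*(-1/24624) + 21176/(-2 + (-1 + 35)²/2 + 51*(-1 + 35)/2) = 15745/24624 + 21176/(-2 + (½)*34² + (51/2)*34) = 15745/24624 + 21176/(-2 + (½)*1156 + 867) = 15745/24624 + 21176/(-2 + 578 + 867) = 15745/24624 + 21176/1443 = 181385953/11844144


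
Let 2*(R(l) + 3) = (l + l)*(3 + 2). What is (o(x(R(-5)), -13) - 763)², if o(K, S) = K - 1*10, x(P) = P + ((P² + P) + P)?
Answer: 5329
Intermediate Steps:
R(l) = -3 + 5*l (R(l) = -3 + ((l + l)*(3 + 2))/2 = -3 + ((2*l)*5)/2 = -3 + (10*l)/2 = -3 + 5*l)
x(P) = P² + 3*P (x(P) = P + ((P + P²) + P) = P + (P² + 2*P) = P² + 3*P)
o(K, S) = -10 + K (o(K, S) = K - 10 = -10 + K)
(o(x(R(-5)), -13) - 763)² = ((-10 + (-3 + 5*(-5))*(3 + (-3 + 5*(-5)))) - 763)² = ((-10 + (-3 - 25)*(3 + (-3 - 25))) - 763)² = ((-10 - 28*(3 - 28)) - 763)² = ((-10 - 28*(-25)) - 763)² = ((-10 + 700) - 763)² = (690 - 763)² = (-73)² = 5329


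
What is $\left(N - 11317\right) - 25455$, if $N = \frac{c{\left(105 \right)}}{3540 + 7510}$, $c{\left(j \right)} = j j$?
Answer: $- \frac{16252783}{442} \approx -36771.0$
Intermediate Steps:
$c{\left(j \right)} = j^{2}$
$N = \frac{441}{442}$ ($N = \frac{105^{2}}{3540 + 7510} = \frac{11025}{11050} = 11025 \cdot \frac{1}{11050} = \frac{441}{442} \approx 0.99774$)
$\left(N - 11317\right) - 25455 = \left(\frac{441}{442} - 11317\right) - 25455 = - \frac{5001673}{442} - 25455 = - \frac{16252783}{442}$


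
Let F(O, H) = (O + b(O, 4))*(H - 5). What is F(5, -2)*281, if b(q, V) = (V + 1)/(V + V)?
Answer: -88515/8 ≈ -11064.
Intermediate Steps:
b(q, V) = (1 + V)/(2*V) (b(q, V) = (1 + V)/((2*V)) = (1 + V)*(1/(2*V)) = (1 + V)/(2*V))
F(O, H) = (-5 + H)*(5/8 + O) (F(O, H) = (O + (½)*(1 + 4)/4)*(H - 5) = (O + (½)*(¼)*5)*(-5 + H) = (O + 5/8)*(-5 + H) = (5/8 + O)*(-5 + H) = (-5 + H)*(5/8 + O))
F(5, -2)*281 = (-25/8 - 5*5 + (5/8)*(-2) - 2*5)*281 = (-25/8 - 25 - 5/4 - 10)*281 = -315/8*281 = -88515/8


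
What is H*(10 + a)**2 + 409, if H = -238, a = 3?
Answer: -39813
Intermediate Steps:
H*(10 + a)**2 + 409 = -238*(10 + 3)**2 + 409 = -238*13**2 + 409 = -238*169 + 409 = -40222 + 409 = -39813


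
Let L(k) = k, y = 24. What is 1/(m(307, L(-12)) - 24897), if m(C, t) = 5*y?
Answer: -1/24777 ≈ -4.0360e-5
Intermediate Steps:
m(C, t) = 120 (m(C, t) = 5*24 = 120)
1/(m(307, L(-12)) - 24897) = 1/(120 - 24897) = 1/(-24777) = -1/24777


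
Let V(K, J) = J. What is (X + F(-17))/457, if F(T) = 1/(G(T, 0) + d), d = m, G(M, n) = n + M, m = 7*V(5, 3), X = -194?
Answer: -775/1828 ≈ -0.42396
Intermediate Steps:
m = 21 (m = 7*3 = 21)
G(M, n) = M + n
d = 21
F(T) = 1/(21 + T) (F(T) = 1/((T + 0) + 21) = 1/(T + 21) = 1/(21 + T))
(X + F(-17))/457 = (-194 + 1/(21 - 17))/457 = (-194 + 1/4)*(1/457) = -775/4*1/457 = -775/1828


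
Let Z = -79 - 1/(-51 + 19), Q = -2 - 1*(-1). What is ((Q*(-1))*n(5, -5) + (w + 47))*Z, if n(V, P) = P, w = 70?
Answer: -17689/2 ≈ -8844.5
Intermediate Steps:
Q = -1 (Q = -2 + 1 = -1)
Z = -2527/32 (Z = -79 - 1/(-32) = -79 - 1*(-1/32) = -79 + 1/32 = -2527/32 ≈ -78.969)
((Q*(-1))*n(5, -5) + (w + 47))*Z = (-1*(-1)*(-5) + (70 + 47))*(-2527/32) = (1*(-5) + 117)*(-2527/32) = (-5 + 117)*(-2527/32) = 112*(-2527/32) = -17689/2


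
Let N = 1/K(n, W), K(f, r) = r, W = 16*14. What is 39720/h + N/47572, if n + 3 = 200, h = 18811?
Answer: 423261422971/200452423808 ≈ 2.1115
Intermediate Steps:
W = 224
n = 197 (n = -3 + 200 = 197)
N = 1/224 ≈ 0.0044643
39720/h + N/47572 = 39720/18811 + (1/224)/47572 = 39720*(1/18811) + (1/224)*(1/47572) = 39720/18811 + 1/10656128 = 423261422971/200452423808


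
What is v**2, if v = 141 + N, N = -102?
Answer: 1521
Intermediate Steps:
v = 39 (v = 141 - 102 = 39)
v**2 = 39**2 = 1521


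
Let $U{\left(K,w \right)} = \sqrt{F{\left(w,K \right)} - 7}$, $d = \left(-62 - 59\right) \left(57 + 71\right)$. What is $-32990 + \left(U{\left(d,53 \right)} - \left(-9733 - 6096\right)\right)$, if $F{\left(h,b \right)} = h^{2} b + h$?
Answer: $-17161 + i \sqrt{43505746} \approx -17161.0 + 6595.9 i$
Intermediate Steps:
$F{\left(h,b \right)} = h + b h^{2}$ ($F{\left(h,b \right)} = b h^{2} + h = h + b h^{2}$)
$d = -15488$ ($d = \left(-121\right) 128 = -15488$)
$U{\left(K,w \right)} = \sqrt{-7 + w \left(1 + K w\right)}$ ($U{\left(K,w \right)} = \sqrt{w \left(1 + K w\right) - 7} = \sqrt{-7 + w \left(1 + K w\right)}$)
$-32990 + \left(U{\left(d,53 \right)} - \left(-9733 - 6096\right)\right) = -32990 + \left(\sqrt{-7 + 53 \left(1 - 820864\right)} - \left(-9733 - 6096\right)\right) = -32990 + \left(\sqrt{-7 + 53 \left(1 - 820864\right)} - -15829\right) = -32990 + \left(\sqrt{-7 + 53 \left(-820863\right)} + 15829\right) = -32990 + \left(\sqrt{-7 - 43505739} + 15829\right) = -32990 + \left(\sqrt{-43505746} + 15829\right) = -32990 + \left(i \sqrt{43505746} + 15829\right) = -32990 + \left(15829 + i \sqrt{43505746}\right) = -17161 + i \sqrt{43505746}$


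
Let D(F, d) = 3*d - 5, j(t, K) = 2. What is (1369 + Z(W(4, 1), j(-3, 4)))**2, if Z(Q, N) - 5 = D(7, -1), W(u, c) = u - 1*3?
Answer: 1865956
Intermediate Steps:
W(u, c) = -3 + u (W(u, c) = u - 3 = -3 + u)
D(F, d) = -5 + 3*d
Z(Q, N) = -3 (Z(Q, N) = 5 + (-5 + 3*(-1)) = 5 + (-5 - 3) = 5 - 8 = -3)
(1369 + Z(W(4, 1), j(-3, 4)))**2 = (1369 - 3)**2 = 1366**2 = 1865956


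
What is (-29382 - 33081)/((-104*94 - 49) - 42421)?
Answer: 62463/52246 ≈ 1.1956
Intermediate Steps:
(-29382 - 33081)/((-104*94 - 49) - 42421) = -62463/((-9776 - 49) - 42421) = -62463/(-9825 - 42421) = -62463/(-52246) = -62463*(-1/52246) = 62463/52246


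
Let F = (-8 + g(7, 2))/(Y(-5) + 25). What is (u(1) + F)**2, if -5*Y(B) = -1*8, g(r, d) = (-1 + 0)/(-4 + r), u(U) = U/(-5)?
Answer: 1048576/3980025 ≈ 0.26346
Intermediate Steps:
u(U) = -U/5 (u(U) = U*(-1/5) = -U/5)
g(r, d) = -1/(-4 + r)
Y(B) = 8/5 (Y(B) = -(-1)*8/5 = -1/5*(-8) = 8/5)
F = -125/399 (F = (-8 - 1/(-4 + 7))/(8/5 + 25) = (-8 - 1/3)/(133/5) = (-8 - 1*1/3)*(5/133) = (-8 - 1/3)*(5/133) = -25/3*5/133 = -125/399 ≈ -0.31328)
(u(1) + F)**2 = (-1/5*1 - 125/399)**2 = (-1/5 - 125/399)**2 = (-1024/1995)**2 = 1048576/3980025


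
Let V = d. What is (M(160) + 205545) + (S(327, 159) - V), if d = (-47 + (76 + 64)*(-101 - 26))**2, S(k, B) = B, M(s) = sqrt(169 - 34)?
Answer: -317596225 + 3*sqrt(15) ≈ -3.1760e+8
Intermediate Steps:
M(s) = 3*sqrt(15) (M(s) = sqrt(135) = 3*sqrt(15))
d = 317801929 (d = (-47 + 140*(-127))**2 = (-47 - 17780)**2 = (-17827)**2 = 317801929)
V = 317801929
(M(160) + 205545) + (S(327, 159) - V) = (3*sqrt(15) + 205545) + (159 - 1*317801929) = (205545 + 3*sqrt(15)) + (159 - 317801929) = (205545 + 3*sqrt(15)) - 317801770 = -317596225 + 3*sqrt(15)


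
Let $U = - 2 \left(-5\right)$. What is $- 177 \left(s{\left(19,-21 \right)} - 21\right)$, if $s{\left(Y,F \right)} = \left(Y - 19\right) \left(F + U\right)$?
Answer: $3717$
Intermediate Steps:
$U = 10$ ($U = \left(-1\right) \left(-10\right) = 10$)
$s{\left(Y,F \right)} = \left(-19 + Y\right) \left(10 + F\right)$ ($s{\left(Y,F \right)} = \left(Y - 19\right) \left(F + 10\right) = \left(-19 + Y\right) \left(10 + F\right)$)
$- 177 \left(s{\left(19,-21 \right)} - 21\right) = - 177 \left(\left(-190 - -399 + 10 \cdot 19 - 399\right) - 21\right) = - 177 \left(\left(-190 + 399 + 190 - 399\right) - 21\right) = - 177 \left(0 - 21\right) = \left(-177\right) \left(-21\right) = 3717$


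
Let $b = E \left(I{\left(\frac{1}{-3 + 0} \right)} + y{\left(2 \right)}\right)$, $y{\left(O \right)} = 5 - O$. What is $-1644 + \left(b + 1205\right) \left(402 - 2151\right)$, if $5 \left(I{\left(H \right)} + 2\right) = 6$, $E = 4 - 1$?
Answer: $- \frac{10603662}{5} \approx -2.1207 \cdot 10^{6}$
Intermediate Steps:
$E = 3$
$I{\left(H \right)} = - \frac{4}{5}$ ($I{\left(H \right)} = -2 + \frac{1}{5} \cdot 6 = -2 + \frac{6}{5} = - \frac{4}{5}$)
$b = \frac{33}{5}$ ($b = 3 \left(- \frac{4}{5} + \left(5 - 2\right)\right) = 3 \left(- \frac{4}{5} + 3\right) = 3 \cdot \frac{11}{5} = \frac{33}{5} \approx 6.6$)
$-1644 + \left(b + 1205\right) \left(402 - 2151\right) = -1644 + \left(\frac{33}{5} + 1205\right) \left(402 - 2151\right) = -1644 + \frac{6058}{5} \left(-1749\right) = -1644 - \frac{10595442}{5} = - \frac{10603662}{5}$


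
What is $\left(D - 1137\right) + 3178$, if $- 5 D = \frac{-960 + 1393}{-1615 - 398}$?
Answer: $\frac{20543098}{10065} \approx 2041.0$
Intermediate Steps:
$D = \frac{433}{10065}$ ($D = - \frac{\left(-960 + 1393\right) \frac{1}{-1615 - 398}}{5} = - \frac{433 \frac{1}{-2013}}{5} = - \frac{433 \left(- \frac{1}{2013}\right)}{5} = \left(- \frac{1}{5}\right) \left(- \frac{433}{2013}\right) = \frac{433}{10065} \approx 0.04302$)
$\left(D - 1137\right) + 3178 = \left(\frac{433}{10065} - 1137\right) + 3178 = - \frac{11443472}{10065} + 3178 = \frac{20543098}{10065}$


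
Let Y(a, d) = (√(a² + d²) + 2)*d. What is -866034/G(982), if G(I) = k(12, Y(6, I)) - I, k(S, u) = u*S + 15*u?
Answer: 22949901/345180674821 - 23382918*√241090/345180674821 ≈ -0.033195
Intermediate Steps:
Y(a, d) = d*(2 + √(a² + d²)) (Y(a, d) = (2 + √(a² + d²))*d = d*(2 + √(a² + d²)))
k(S, u) = 15*u + S*u (k(S, u) = S*u + 15*u = 15*u + S*u)
G(I) = -I + 27*I*(2 + √(36 + I²)) (G(I) = (I*(2 + √(6² + I²)))*(15 + 12) - I = (I*(2 + √(36 + I²)))*27 - I = 27*I*(2 + √(36 + I²)) - I = -I + 27*I*(2 + √(36 + I²)))
-866034/G(982) = -866034*1/(982*(53 + 27*√(36 + 982²))) = -866034*1/(982*(53 + 27*√(36 + 964324))) = -866034*1/(982*(53 + 27*√964360)) = -866034*1/(982*(53 + 27*(2*√241090))) = -866034*1/(982*(53 + 54*√241090)) = -866034/(52046 + 53028*√241090)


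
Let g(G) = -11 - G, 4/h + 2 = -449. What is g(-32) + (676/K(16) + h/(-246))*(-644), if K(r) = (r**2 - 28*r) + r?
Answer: 138378632/55473 ≈ 2494.5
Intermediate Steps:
h = -4/451 (h = 4/(-2 - 449) = 4/(-451) = 4*(-1/451) = -4/451 ≈ -0.0088692)
K(r) = r**2 - 27*r
g(-32) + (676/K(16) + h/(-246))*(-644) = (-11 - 1*(-32)) + (676/((16*(-27 + 16))) - 4/451/(-246))*(-644) = (-11 + 32) + (676/((16*(-11))) - 4/451*(-1/246))*(-644) = 21 + (676/(-176) + 2/55473)*(-644) = 21 + (676*(-1/176) + 2/55473)*(-644) = 21 + (-169/44 + 2/55473)*(-644) = 21 - 852259/221892*(-644) = 21 + 137213699/55473 = 138378632/55473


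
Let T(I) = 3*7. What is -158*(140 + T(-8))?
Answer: -25438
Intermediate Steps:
T(I) = 21
-158*(140 + T(-8)) = -158*(140 + 21) = -158*161 = -25438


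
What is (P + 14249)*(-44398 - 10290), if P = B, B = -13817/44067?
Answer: -34338423807808/44067 ≈ -7.7923e+8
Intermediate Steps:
B = -13817/44067 (B = -13817*1/44067 = -13817/44067 ≈ -0.31355)
P = -13817/44067 ≈ -0.31355
(P + 14249)*(-44398 - 10290) = (-13817/44067 + 14249)*(-44398 - 10290) = (627896866/44067)*(-54688) = -34338423807808/44067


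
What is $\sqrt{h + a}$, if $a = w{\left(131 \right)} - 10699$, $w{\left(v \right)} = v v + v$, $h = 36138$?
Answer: $\sqrt{42731} \approx 206.71$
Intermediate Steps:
$w{\left(v \right)} = v + v^{2}$ ($w{\left(v \right)} = v^{2} + v = v + v^{2}$)
$a = 6593$ ($a = 131 \left(1 + 131\right) - 10699 = 131 \cdot 132 - 10699 = 17292 - 10699 = 6593$)
$\sqrt{h + a} = \sqrt{36138 + 6593} = \sqrt{42731}$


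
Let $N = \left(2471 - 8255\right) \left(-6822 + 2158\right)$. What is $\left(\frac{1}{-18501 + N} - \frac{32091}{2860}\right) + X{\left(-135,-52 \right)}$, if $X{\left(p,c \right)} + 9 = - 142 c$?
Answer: $\frac{113549617071107}{15420018900} \approx 7363.8$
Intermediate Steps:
$X{\left(p,c \right)} = -9 - 142 c$
$N = 26976576$ ($N = \left(-5784\right) \left(-4664\right) = 26976576$)
$\left(\frac{1}{-18501 + N} - \frac{32091}{2860}\right) + X{\left(-135,-52 \right)} = \left(\frac{1}{-18501 + 26976576} - \frac{32091}{2860}\right) - -7375 = \left(\frac{1}{26958075} - \frac{32091}{2860}\right) + \left(-9 + 7384\right) = \left(\frac{1}{26958075} - \frac{32091}{2860}\right) + 7375 = - \frac{173022316393}{15420018900} + 7375 = \frac{113549617071107}{15420018900}$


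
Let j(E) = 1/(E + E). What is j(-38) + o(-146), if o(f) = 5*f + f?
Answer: -66577/76 ≈ -876.01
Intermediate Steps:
j(E) = 1/(2*E)
o(f) = 6*f
j(-38) + o(-146) = (1/2)/(-38) + 6*(-146) = (1/2)*(-1/38) - 876 = -1/76 - 876 = -66577/76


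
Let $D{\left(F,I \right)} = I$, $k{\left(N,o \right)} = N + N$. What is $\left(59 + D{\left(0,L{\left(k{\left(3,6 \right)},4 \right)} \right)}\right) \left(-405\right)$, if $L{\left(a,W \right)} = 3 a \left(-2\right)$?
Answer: $-9315$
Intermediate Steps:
$k{\left(N,o \right)} = 2 N$
$L{\left(a,W \right)} = - 6 a$
$\left(59 + D{\left(0,L{\left(k{\left(3,6 \right)},4 \right)} \right)}\right) \left(-405\right) = \left(59 - 6 \cdot 2 \cdot 3\right) \left(-405\right) = \left(59 - 36\right) \left(-405\right) = 23 \left(-405\right) = -9315$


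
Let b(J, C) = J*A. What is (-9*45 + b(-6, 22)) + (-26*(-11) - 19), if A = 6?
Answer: -174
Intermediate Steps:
b(J, C) = 6*J (b(J, C) = J*6 = 6*J)
(-9*45 + b(-6, 22)) + (-26*(-11) - 19) = (-9*45 + 6*(-6)) + (-26*(-11) - 19) = (-405 - 36) + (286 - 19) = -441 + 267 = -174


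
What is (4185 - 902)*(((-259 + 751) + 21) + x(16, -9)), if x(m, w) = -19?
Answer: 1621802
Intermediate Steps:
(4185 - 902)*(((-259 + 751) + 21) + x(16, -9)) = (4185 - 902)*(((-259 + 751) + 21) - 19) = 3283*((492 + 21) - 19) = 3283*(513 - 19) = 3283*494 = 1621802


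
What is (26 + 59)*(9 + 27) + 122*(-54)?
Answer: -3528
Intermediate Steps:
(26 + 59)*(9 + 27) + 122*(-54) = 85*36 - 6588 = 3060 - 6588 = -3528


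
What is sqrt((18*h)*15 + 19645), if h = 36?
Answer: sqrt(29365) ≈ 171.36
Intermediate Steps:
sqrt((18*h)*15 + 19645) = sqrt((18*36)*15 + 19645) = sqrt(648*15 + 19645) = sqrt(9720 + 19645) = sqrt(29365)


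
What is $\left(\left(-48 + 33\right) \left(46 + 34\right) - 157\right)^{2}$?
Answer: $1841449$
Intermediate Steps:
$\left(\left(-48 + 33\right) \left(46 + 34\right) - 157\right)^{2} = \left(\left(-15\right) 80 - 157\right)^{2} = \left(-1200 - 157\right)^{2} = \left(-1357\right)^{2} = 1841449$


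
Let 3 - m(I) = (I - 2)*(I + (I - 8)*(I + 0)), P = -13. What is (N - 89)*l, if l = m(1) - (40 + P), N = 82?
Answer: 210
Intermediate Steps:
m(I) = 3 - (-2 + I)*(I + I*(-8 + I)) (m(I) = 3 - (I - 2)*(I + (I - 8)*(I + 0)) = 3 - (-2 + I)*(I + (-8 + I)*I) = 3 - (-2 + I)*(I + I*(-8 + I)))
l = -30 (l = (3 - 1*1³ - 14*1 + 9*1²) - (40 - 13) = (3 - 1*1 - 14 + 9*1) - 1*27 = (3 - 1 - 14 + 9) - 27 = -3 - 27 = -30)
(N - 89)*l = (82 - 89)*(-30) = -7*(-30) = 210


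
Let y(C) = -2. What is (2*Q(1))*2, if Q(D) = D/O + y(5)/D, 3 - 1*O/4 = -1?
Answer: -31/4 ≈ -7.7500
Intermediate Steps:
O = 16 (O = 12 - 4*(-1) = 12 + 4 = 16)
Q(D) = -2/D + D/16 (Q(D) = D/16 - 2/D = -2/D + D/16)
(2*Q(1))*2 = (2*(-2/1 + (1/16)*1))*2 = (2*(-2*1 + 1/16))*2 = (2*(-2 + 1/16))*2 = (2*(-31/16))*2 = -31/8*2 = -31/4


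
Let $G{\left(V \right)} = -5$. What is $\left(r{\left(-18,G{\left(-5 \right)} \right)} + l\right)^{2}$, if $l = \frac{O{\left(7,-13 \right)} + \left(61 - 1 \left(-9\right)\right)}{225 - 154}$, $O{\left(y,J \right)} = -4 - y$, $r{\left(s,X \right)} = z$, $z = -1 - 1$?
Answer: $\frac{6889}{5041} \approx 1.3666$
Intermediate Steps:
$z = -2$ ($z = -1 - 1 = -2$)
$r{\left(s,X \right)} = -2$
$l = \frac{59}{71}$ ($l = \frac{\left(-4 - 7\right) + \left(61 - 1 \left(-9\right)\right)}{225 - 154} = \frac{\left(-4 - 7\right) + \left(61 - -9\right)}{71} = \left(-11 + \left(61 + 9\right)\right) \frac{1}{71} = \left(-11 + 70\right) \frac{1}{71} = 59 \cdot \frac{1}{71} = \frac{59}{71} \approx 0.83099$)
$\left(r{\left(-18,G{\left(-5 \right)} \right)} + l\right)^{2} = \left(-2 + \frac{59}{71}\right)^{2} = \left(- \frac{83}{71}\right)^{2} = \frac{6889}{5041}$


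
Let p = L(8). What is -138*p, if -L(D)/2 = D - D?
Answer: 0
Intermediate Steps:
L(D) = 0 (L(D) = -2*(D - D) = -2*0 = 0)
p = 0
-138*p = -138*0 = 0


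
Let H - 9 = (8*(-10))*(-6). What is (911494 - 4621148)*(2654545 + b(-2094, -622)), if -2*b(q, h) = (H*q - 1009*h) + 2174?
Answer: -10578605151868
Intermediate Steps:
H = 489 (H = 9 + (8*(-10))*(-6) = 9 - 80*(-6) = 9 + 480 = 489)
b(q, h) = -1087 - 489*q/2 + 1009*h/2 (b(q, h) = -((489*q - 1009*h) + 2174)/2 = -((-1009*h + 489*q) + 2174)/2 = -(2174 - 1009*h + 489*q)/2 = -1087 - 489*q/2 + 1009*h/2)
(911494 - 4621148)*(2654545 + b(-2094, -622)) = (911494 - 4621148)*(2654545 + (-1087 - 489/2*(-2094) + (1009/2)*(-622))) = -3709654*(2654545 + (-1087 + 511983 - 313799)) = -3709654*(2654545 + 197097) = -3709654*2851642 = -10578605151868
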